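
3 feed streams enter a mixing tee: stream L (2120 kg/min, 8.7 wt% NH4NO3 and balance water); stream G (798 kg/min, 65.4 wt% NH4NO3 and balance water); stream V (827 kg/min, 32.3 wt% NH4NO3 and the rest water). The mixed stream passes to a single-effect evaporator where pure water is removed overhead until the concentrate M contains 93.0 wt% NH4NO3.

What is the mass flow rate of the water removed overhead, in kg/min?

2698 kg/min

NH4NO3 entering = 2120×0.087 + 798×0.654 + 827×0.323 = 973.45 kg/min.
All NH4NO3 reports to M, so M = 973.45/0.930 = 1046.7 kg/min.
Total feed = 3745 kg/min; overhead = 3745 − 1046.7 = 2698.3 kg/min.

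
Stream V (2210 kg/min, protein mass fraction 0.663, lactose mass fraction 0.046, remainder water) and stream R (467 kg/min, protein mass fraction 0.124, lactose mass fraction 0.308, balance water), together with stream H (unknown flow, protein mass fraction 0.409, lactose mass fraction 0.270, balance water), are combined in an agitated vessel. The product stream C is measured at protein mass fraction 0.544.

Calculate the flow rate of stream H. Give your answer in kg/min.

Let H be the unknown flow. Total out = 2677 + H.
protein balance: 1523.1 + 0.409·H = 0.544·(2677 + H)
(0.409 − 0.544)·H = 0.544×2677 − 1523.1 = -66.85
H = -66.85 / -0.135 = 495.19 kg/min

495.2 kg/min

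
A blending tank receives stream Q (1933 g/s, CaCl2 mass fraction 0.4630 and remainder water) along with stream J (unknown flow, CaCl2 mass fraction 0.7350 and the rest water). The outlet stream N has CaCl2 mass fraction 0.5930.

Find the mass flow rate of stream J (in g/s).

1770 g/s

Let J be the unknown flow. Total out = 1933 + J.
CaCl2 balance: 894.98 + 0.735·J = 0.593·(1933 + J)
(0.735 − 0.593)·J = 0.593×1933 − 894.98 = 251.29
J = 251.29 / 0.142 = 1769.6 g/s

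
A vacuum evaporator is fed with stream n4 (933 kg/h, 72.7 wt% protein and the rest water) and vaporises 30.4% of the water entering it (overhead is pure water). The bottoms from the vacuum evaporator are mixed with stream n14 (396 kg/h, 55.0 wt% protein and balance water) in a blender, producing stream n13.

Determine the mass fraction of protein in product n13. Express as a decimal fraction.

Vapour removed = 0.304×0.273×933 = 77.432 kg/h; concentrate = 855.57 kg/h.
protein reaching the mixer = 678.29 (from concentrate) + 396×0.550 = 896.09 kg/h.
Product flow = 855.57 + 396 = 1251.6 kg/h; protein fraction = 0.716.

0.716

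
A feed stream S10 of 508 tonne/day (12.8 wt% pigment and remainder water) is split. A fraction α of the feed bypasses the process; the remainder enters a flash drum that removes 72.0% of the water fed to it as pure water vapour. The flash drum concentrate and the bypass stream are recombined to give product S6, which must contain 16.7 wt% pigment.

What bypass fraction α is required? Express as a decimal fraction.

0.628

All 508×0.128 = 65.024 tonne/day of pigment reaches S6, so S6 = 65.024/0.167 = 389.37 tonne/day and vapour = 118.63 tonne/day.
The evaporator receives (1−α)·508 of feed at 0.872 water and removes 0.720 of that water:
0.720×0.872×(1−α)×508 = 118.63
(1−α) = 118.63/318.94 = 0.3720;  α = 0.6280.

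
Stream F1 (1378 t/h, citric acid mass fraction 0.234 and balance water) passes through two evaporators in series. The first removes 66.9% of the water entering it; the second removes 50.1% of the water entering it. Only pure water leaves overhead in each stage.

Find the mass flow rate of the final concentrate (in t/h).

496.8 t/h

water in feed = 1378×0.766 = 1055.5 t/h.
After stage 1: water left = (1−0.669)×1055.5 = 349.39; stream total = 671.84 t/h.
After stage 2: water left = (1−0.501)×349.39 = 174.34; final concentrate = 496.8 t/h.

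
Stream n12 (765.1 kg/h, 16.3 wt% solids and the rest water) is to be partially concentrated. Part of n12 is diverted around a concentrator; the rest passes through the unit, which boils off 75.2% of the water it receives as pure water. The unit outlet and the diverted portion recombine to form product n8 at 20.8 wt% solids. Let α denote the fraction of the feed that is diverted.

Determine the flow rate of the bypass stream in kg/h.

502.1 kg/h

All 765.1×0.163 = 124.71 kg/h of solids reaches n8, so n8 = 124.71/0.208 = 599.57 kg/h and vapour = 165.53 kg/h.
The evaporator receives (1−α)·765.1 of feed at 0.837 water and removes 0.752 of that water:
0.752×0.837×(1−α)×765.1 = 165.53
(1−α) = 165.53/481.57 = 0.3437;  α = 0.6563.
Bypass flow = 0.6563×765.1 = 502.12 kg/h.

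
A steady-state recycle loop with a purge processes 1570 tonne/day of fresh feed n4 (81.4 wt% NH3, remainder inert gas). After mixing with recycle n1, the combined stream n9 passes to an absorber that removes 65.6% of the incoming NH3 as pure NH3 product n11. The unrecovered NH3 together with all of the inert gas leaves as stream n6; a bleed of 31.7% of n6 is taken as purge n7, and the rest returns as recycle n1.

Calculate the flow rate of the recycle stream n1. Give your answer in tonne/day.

inert gas enters only via n4 and leaves only via the purge: 1570×0.186 = 0.317×(inert gas in n6), and the absorber passes all inert gas, so inert gas in n9 = inert gas in n6 = 921.2 tonne/day.
NH3 in n9: m_A = 1570×0.814 + (1−0.317)·(1−0.656)·m_A, so m_A = 1278/0.7650 = 1670.5 tonne/day.
n6 = (1−0.656)×1670.5 + 921.2 = 1495.8 tonne/day.
Recycle n1 = (1−0.317)×1495.8 = 1021.7 tonne/day.

1022 tonne/day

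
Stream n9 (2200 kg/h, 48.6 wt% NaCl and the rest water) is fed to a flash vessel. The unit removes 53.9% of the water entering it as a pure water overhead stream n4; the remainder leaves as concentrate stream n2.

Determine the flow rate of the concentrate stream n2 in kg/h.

1590 kg/h

water entering = 2200×0.514 = 1130.8 kg/h; overhead removed = 0.539×1130.8 = 609.5 kg/h.
Concentrate = 2200 − 609.5 = 1590.5 kg/h.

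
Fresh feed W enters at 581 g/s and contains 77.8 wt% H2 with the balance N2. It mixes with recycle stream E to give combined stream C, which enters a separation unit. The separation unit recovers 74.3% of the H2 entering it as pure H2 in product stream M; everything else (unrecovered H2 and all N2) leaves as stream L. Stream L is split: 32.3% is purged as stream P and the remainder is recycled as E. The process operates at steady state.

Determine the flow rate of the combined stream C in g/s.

946.6 g/s

N2 enters only via W and leaves only via the purge: 581×0.222 = 0.323×(N2 in L), and the separation unit passes all N2, so N2 in C = N2 in L = 399.33 g/s.
H2 in C: m_A = 581×0.778 + (1−0.323)·(1−0.743)·m_A, so m_A = 452.02/0.8260 = 547.23 g/s.
C = 547.23 + 399.33 = 946.56 g/s.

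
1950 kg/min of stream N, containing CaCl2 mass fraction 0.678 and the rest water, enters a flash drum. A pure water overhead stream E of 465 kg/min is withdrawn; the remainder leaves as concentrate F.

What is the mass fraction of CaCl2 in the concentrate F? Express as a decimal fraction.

0.890

CaCl2 is not removed: 1950×0.678 = 1322.1 kg/min of CaCl2 enters F.
Concentrate = 1950 − 465 = 1485 kg/min.
Mass fraction = 1322.1/1485 = 0.890.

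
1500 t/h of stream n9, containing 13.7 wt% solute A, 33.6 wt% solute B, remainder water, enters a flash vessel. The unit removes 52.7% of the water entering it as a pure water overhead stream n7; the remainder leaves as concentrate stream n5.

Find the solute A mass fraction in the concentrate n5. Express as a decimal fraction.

0.190

solute A is not removed: 1500×0.137 = 205.5 t/h of solute A enters n5.
water entering = 1500×0.527 = 790.5 t/h; overhead removed = 0.527×790.5 = 416.59 t/h.
Concentrate = 1500 − 416.59 = 1083.4 t/h.
Mass fraction = 205.5/1083.4 = 0.190.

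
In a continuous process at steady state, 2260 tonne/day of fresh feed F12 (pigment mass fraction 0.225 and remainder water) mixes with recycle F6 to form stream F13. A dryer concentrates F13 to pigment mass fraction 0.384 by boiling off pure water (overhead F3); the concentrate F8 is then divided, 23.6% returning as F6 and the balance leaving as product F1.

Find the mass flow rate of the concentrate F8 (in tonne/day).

1733 tonne/day

Overall pigment balance (none leaves overhead): pigment in fresh feed = pigment in product, i.e. 2260×0.225 = (1−0.236)·F8·0.384.
F8 = 508.5/(0.384×0.764) = 1733.3 tonne/day.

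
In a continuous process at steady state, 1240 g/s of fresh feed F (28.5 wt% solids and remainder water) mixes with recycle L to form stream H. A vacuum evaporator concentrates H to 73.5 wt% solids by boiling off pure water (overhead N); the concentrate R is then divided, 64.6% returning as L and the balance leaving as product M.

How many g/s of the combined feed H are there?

Overall solids balance (none leaves overhead): solids in fresh feed = solids in product, i.e. 1240×0.285 = (1−0.646)·R·0.735.
R = 353.4/(0.735×0.354) = 1358.2 g/s.
Recycle L = 0.646×1358.2 = 877.42 g/s.
Combined feed H = 1240 + 877.42 = 2117.4 g/s.

2117 g/s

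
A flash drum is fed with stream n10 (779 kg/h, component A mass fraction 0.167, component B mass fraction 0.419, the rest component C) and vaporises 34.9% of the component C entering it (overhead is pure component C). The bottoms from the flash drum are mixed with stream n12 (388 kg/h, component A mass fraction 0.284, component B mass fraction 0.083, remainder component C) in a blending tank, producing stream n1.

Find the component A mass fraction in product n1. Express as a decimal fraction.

Vapour removed = 0.349×0.414×779 = 112.55 kg/h; concentrate = 666.45 kg/h.
component A reaching the mixer = 130.09 (from concentrate) + 388×0.284 = 240.29 kg/h.
Product flow = 666.45 + 388 = 1054.4 kg/h; component A fraction = 0.228.

0.228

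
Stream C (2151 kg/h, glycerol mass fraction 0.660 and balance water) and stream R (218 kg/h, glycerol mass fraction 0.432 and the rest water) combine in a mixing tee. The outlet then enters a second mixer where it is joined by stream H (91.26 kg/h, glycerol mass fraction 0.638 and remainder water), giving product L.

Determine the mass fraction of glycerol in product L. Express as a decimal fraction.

0.639

Overall, product flow = 2460.3 kg/h.
glycerol in = 2151×0.660 + 218×0.432 + 91.26×0.638 = 1572.1 kg/h.
glycerol fraction in L = 0.639.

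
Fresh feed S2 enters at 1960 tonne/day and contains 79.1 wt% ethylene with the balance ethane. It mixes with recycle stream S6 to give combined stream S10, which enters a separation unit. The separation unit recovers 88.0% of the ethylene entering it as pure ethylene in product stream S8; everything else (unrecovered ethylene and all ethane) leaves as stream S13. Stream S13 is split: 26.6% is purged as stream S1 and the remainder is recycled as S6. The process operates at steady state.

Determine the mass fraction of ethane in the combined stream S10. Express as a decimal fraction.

ethane enters only via S2 and leaves only via the purge: 1960×0.209 = 0.266×(ethane in S13), and the separation unit passes all ethane, so ethane in S10 = ethane in S13 = 1540 tonne/day.
ethylene in S10: m_A = 1960×0.791 + (1−0.266)·(1−0.880)·m_A, so m_A = 1550.4/0.9119 = 1700.1 tonne/day.
S10 = 1700.1 + 1540 = 3240.1 tonne/day.
ethane fraction in S10 = 1540/3240.1 = 0.475.

0.475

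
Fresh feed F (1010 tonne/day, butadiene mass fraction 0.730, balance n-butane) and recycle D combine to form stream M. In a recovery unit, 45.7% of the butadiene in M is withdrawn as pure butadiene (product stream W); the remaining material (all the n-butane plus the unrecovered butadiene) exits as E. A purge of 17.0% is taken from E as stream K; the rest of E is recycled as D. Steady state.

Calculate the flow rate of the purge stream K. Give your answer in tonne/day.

396.6 tonne/day

n-butane enters only via F and leaves only via the purge: 1010×0.270 = 0.170×(n-butane in E), and the recovery unit passes all n-butane, so n-butane in M = n-butane in E = 1604.1 tonne/day.
butadiene in M: m_A = 1010×0.730 + (1−0.170)·(1−0.457)·m_A, so m_A = 737.3/0.5493 = 1342.2 tonne/day.
E = (1−0.457)×1342.2 + 1604.1 = 2332.9 tonne/day.
Purge K = 0.170×2332.9 = 396.6 tonne/day.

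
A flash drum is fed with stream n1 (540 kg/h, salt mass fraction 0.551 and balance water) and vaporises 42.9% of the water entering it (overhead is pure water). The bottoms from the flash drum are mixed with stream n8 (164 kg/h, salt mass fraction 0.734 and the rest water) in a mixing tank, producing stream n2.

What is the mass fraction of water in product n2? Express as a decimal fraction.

0.303

Vapour removed = 0.429×0.449×540 = 104.02 kg/h; concentrate = 435.98 kg/h.
water reaching the mixer = 138.44 (from concentrate) + 164×0.266 = 182.07 kg/h.
Product flow = 435.98 + 164 = 599.98 kg/h; water fraction = 0.303.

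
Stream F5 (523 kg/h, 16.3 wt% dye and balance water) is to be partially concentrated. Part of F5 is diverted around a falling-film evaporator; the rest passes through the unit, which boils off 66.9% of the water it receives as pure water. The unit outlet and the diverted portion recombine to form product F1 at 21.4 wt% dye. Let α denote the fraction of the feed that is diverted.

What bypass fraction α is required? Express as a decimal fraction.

0.574

All 523×0.163 = 85.249 kg/h of dye reaches F1, so F1 = 85.249/0.214 = 398.36 kg/h and vapour = 124.64 kg/h.
The evaporator receives (1−α)·523 of feed at 0.837 water and removes 0.669 of that water:
0.669×0.837×(1−α)×523 = 124.64
(1−α) = 124.64/292.86 = 0.4256;  α = 0.5744.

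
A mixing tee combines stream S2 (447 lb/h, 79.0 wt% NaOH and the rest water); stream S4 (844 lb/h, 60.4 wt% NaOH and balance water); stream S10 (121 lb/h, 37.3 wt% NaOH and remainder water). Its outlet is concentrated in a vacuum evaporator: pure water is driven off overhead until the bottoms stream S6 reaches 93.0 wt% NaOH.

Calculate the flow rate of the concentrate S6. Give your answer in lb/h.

NaOH entering = 447×0.790 + 844×0.604 + 121×0.373 = 908.04 lb/h.
All NaOH reports to S6, so S6 = 908.04/0.930 = 976.39 lb/h.

976.4 lb/h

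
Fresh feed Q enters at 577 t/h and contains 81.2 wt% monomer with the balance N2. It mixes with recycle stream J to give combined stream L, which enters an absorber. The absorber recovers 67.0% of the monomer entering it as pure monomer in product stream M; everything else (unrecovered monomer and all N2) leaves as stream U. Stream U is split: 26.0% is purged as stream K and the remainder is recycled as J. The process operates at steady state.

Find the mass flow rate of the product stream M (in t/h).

415.3 t/h

monomer in L: m_A = 577×0.812 + (1−0.260)·(1−0.670)·m_A, so m_A = 468.52/0.7558 = 619.9 t/h.
Product M = 0.670×619.9 = 415.34 t/h.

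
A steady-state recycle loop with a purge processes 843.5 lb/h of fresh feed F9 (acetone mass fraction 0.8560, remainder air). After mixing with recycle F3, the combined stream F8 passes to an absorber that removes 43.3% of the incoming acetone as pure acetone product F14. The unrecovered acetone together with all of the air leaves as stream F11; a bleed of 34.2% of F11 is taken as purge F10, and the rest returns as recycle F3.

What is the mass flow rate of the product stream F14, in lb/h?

acetone in F8: m_A = 843.5×0.856 + (1−0.342)·(1−0.433)·m_A, so m_A = 722.04/0.6269 = 1151.7 lb/h.
Product F14 = 0.433×1151.7 = 498.7 lb/h.

498.7 lb/h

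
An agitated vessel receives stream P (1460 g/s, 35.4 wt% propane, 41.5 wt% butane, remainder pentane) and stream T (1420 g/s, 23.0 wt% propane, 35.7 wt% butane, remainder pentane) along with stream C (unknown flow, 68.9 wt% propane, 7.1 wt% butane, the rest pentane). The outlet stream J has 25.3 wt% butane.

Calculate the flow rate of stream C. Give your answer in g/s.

Let C be the unknown flow. Total out = 2880 + C.
butane balance: 1112.8 + 0.071·C = 0.253·(2880 + C)
(0.071 − 0.253)·C = 0.253×2880 − 1112.8 = -384.2
C = -384.2 / -0.182 = 2111 g/s

2111 g/s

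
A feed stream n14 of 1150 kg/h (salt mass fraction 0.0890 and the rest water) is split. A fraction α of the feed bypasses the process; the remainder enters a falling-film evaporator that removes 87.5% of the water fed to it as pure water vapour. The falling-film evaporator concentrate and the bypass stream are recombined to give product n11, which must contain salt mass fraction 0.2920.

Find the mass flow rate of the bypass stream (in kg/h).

All 1150×0.089 = 102.35 kg/h of salt reaches n11, so n11 = 102.35/0.292 = 350.51 kg/h and vapour = 799.49 kg/h.
The evaporator receives (1−α)·1150 of feed at 0.911 water and removes 0.875 of that water:
0.875×0.911×(1−α)×1150 = 799.49
(1−α) = 799.49/916.69 = 0.8721;  α = 0.1279.
Bypass flow = 0.1279×1150 = 147.04 kg/h.

147 kg/h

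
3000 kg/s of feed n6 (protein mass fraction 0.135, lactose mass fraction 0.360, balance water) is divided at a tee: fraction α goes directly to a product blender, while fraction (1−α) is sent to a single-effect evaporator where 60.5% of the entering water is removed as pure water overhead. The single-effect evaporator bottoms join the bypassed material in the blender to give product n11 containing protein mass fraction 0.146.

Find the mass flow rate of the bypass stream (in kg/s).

All 3000×0.135 = 405 kg/s of protein reaches n11, so n11 = 405/0.146 = 2774 kg/s and vapour = 226.03 kg/s.
The evaporator receives (1−α)·3000 of feed at 0.505 water and removes 0.605 of that water:
0.605×0.505×(1−α)×3000 = 226.03
(1−α) = 226.03/916.57 = 0.2466;  α = 0.7534.
Bypass flow = 0.7534×3000 = 2260.2 kg/s.

2260 kg/s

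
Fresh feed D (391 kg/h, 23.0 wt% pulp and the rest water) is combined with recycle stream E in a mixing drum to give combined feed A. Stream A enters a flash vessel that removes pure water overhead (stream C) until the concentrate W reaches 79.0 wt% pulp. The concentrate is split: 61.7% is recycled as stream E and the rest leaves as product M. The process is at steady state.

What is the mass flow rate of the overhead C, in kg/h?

277.2 kg/h

Overall pulp balance (none leaves overhead): pulp in fresh feed = pulp in product, i.e. 391×0.230 = (1−0.617)·W·0.790.
W = 89.93/(0.790×0.383) = 297.22 kg/h.
Recycle E = 0.617×297.22 = 183.39 kg/h.
Combined feed A = 391 + 183.39 = 574.39 kg/h.
Overhead C = A − W = 574.39 − 297.22 = 277.16 kg/h.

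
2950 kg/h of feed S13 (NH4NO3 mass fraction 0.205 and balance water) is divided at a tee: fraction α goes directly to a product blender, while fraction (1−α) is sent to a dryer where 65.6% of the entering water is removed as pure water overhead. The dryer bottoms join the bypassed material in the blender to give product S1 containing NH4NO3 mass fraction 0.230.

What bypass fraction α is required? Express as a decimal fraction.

0.792

All 2950×0.205 = 604.75 kg/h of NH4NO3 reaches S1, so S1 = 604.75/0.230 = 2629.3 kg/h and vapour = 320.65 kg/h.
The evaporator receives (1−α)·2950 of feed at 0.795 water and removes 0.656 of that water:
0.656×0.795×(1−α)×2950 = 320.65
(1−α) = 320.65/1538.5 = 0.2084;  α = 0.7916.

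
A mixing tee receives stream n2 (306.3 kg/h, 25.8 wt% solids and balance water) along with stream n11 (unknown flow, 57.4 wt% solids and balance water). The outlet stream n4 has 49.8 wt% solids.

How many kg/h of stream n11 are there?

967.3 kg/h

Let n11 be the unknown flow. Total out = 306.3 + n11.
solids balance: 79.025 + 0.574·n11 = 0.498·(306.3 + n11)
(0.574 − 0.498)·n11 = 0.498×306.3 − 79.025 = 73.512
n11 = 73.512 / 0.076 = 967.26 kg/h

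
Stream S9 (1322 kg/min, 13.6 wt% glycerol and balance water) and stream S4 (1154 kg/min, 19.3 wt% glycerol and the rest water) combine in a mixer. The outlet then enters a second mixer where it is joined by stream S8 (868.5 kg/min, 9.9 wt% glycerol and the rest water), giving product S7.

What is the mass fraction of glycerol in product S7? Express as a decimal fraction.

Overall, product flow = 3344.5 kg/min.
glycerol in = 1322×0.136 + 1154×0.193 + 868.5×0.099 = 488.5 kg/min.
glycerol fraction in S7 = 0.146.

0.146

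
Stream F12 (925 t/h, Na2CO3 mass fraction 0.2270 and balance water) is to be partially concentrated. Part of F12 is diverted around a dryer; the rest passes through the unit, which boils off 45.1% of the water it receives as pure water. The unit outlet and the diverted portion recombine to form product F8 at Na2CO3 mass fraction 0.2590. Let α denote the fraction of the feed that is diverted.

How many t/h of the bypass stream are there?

All 925×0.227 = 209.97 t/h of Na2CO3 reaches F8, so F8 = 209.97/0.259 = 810.71 t/h and vapour = 114.29 t/h.
The evaporator receives (1−α)·925 of feed at 0.773 water and removes 0.451 of that water:
0.451×0.773×(1−α)×925 = 114.29
(1−α) = 114.29/322.48 = 0.3544;  α = 0.6456.
Bypass flow = 0.6456×925 = 597.18 t/h.

597.2 t/h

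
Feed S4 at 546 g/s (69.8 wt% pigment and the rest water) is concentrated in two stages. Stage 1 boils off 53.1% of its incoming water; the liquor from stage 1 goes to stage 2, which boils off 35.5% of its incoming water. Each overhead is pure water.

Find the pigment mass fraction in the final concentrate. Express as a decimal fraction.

0.884

water in feed = 546×0.302 = 164.89 g/s.
After stage 1: water left = (1−0.531)×164.89 = 77.334; stream total = 458.44 g/s.
After stage 2: water left = (1−0.355)×77.334 = 49.881; final concentrate = 430.99 g/s.
pigment fraction = 381.11/430.99 = 0.884.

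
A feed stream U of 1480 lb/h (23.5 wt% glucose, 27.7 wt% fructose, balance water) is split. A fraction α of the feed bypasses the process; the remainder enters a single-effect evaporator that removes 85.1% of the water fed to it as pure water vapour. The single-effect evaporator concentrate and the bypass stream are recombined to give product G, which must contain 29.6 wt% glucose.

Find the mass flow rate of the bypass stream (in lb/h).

745.6 lb/h

All 1480×0.235 = 347.8 lb/h of glucose reaches G, so G = 347.8/0.296 = 1175 lb/h and vapour = 305 lb/h.
The evaporator receives (1−α)·1480 of feed at 0.488 water and removes 0.851 of that water:
0.851×0.488×(1−α)×1480 = 305
(1−α) = 305/614.63 = 0.4962;  α = 0.5038.
Bypass flow = 0.5038×1480 = 745.57 lb/h.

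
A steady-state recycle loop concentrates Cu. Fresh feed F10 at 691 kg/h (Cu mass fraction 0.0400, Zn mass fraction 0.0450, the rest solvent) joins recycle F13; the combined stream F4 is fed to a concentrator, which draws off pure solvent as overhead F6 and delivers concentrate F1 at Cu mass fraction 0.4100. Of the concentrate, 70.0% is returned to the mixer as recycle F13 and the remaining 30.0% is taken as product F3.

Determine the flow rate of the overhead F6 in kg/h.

Overall Cu balance (none leaves overhead): Cu in fresh feed = Cu in product, i.e. 691×0.040 = (1−0.700)·F1·0.410.
F1 = 27.64/(0.410×0.300) = 224.72 kg/h.
Recycle F13 = 0.700×224.72 = 157.3 kg/h.
Combined feed F4 = 691 + 157.3 = 848.3 kg/h.
Overhead F6 = F4 − F1 = 848.3 − 224.72 = 623.59 kg/h.

623.6 kg/h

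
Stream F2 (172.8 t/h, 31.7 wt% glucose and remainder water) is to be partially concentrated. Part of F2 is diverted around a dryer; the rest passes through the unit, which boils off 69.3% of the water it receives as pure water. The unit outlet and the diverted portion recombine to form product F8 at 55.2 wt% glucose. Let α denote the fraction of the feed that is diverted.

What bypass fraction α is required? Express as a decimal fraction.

0.101

All 172.8×0.317 = 54.778 t/h of glucose reaches F8, so F8 = 54.778/0.552 = 99.235 t/h and vapour = 73.565 t/h.
The evaporator receives (1−α)·172.8 of feed at 0.683 water and removes 0.693 of that water:
0.693×0.683×(1−α)×172.8 = 73.565
(1−α) = 73.565/81.79 = 0.8994;  α = 0.1006.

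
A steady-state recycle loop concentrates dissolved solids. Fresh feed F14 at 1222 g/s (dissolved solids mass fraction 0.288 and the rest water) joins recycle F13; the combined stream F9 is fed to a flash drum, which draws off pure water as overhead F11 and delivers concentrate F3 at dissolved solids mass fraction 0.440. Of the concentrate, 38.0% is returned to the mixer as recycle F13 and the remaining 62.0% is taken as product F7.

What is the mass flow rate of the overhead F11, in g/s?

Overall dissolved solids balance (none leaves overhead): dissolved solids in fresh feed = dissolved solids in product, i.e. 1222×0.288 = (1−0.380)·F3·0.440.
F3 = 351.94/(0.440×0.620) = 1290.1 g/s.
Recycle F13 = 0.380×1290.1 = 490.23 g/s.
Combined feed F9 = 1222 + 490.23 = 1712.2 g/s.
Overhead F11 = F9 − F3 = 1712.2 − 1290.1 = 422.15 g/s.

422.1 g/s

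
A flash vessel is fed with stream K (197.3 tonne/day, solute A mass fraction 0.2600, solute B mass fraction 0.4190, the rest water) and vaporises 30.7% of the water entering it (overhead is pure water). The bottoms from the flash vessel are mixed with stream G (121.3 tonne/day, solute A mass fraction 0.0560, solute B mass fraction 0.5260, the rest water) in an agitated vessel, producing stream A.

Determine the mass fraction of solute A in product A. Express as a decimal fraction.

0.1942

Vapour removed = 0.307×0.321×197.3 = 19.443 tonne/day; concentrate = 177.86 tonne/day.
solute A reaching the mixer = 51.298 (from concentrate) + 121.3×0.056 = 58.091 tonne/day.
Product flow = 177.86 + 121.3 = 299.16 tonne/day; solute A fraction = 0.1942.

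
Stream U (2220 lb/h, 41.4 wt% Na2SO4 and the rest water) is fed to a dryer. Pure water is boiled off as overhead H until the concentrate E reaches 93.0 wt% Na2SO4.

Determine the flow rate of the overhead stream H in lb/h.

Na2SO4 is conserved: 2220×0.414 = 919.08 lb/h all reports to the concentrate.
Concentrate = 919.08/(target fraction) = 988.26 lb/h.
Overhead = 2220 − 988.26 = 1231.7 lb/h.

1232 lb/h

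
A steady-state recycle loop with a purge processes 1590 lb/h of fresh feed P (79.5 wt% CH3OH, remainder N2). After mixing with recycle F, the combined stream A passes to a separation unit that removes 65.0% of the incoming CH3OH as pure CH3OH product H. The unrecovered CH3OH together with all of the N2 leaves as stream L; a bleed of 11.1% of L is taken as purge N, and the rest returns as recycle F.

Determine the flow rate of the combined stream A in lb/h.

4772 lb/h

N2 enters only via P and leaves only via the purge: 1590×0.205 = 0.111×(N2 in L), and the separation unit passes all N2, so N2 in A = N2 in L = 2936.5 lb/h.
CH3OH in A: m_A = 1590×0.795 + (1−0.111)·(1−0.650)·m_A, so m_A = 1264/0.6888 = 1835 lb/h.
A = 1835 + 2936.5 = 4771.5 lb/h.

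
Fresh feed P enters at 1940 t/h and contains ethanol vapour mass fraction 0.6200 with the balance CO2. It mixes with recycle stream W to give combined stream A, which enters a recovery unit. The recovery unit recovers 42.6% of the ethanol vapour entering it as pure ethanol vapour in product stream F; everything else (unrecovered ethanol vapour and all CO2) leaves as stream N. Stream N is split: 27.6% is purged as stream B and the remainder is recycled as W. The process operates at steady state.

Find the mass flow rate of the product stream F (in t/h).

ethanol vapour in A: m_A = 1940×0.620 + (1−0.276)·(1−0.426)·m_A, so m_A = 1202.8/0.5844 = 2058.1 t/h.
Product F = 0.426×2058.1 = 876.75 t/h.

876.7 t/h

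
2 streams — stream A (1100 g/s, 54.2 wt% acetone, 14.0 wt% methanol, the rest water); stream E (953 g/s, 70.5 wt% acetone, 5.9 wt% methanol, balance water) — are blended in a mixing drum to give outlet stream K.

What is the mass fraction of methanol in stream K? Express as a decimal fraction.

Total flow out = 1100 + 953 = 2053 g/s.
methanol in = 1100×0.140 + 953×0.059 = 210.23 g/s.
methanol mass fraction in K = 210.23/2053 = 0.1024.

0.1024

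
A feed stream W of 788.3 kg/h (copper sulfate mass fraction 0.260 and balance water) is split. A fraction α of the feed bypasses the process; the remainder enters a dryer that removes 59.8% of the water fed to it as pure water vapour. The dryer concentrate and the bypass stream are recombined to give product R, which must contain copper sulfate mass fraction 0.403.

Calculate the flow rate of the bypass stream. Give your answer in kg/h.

156.2 kg/h

All 788.3×0.260 = 204.96 kg/h of copper sulfate reaches R, so R = 204.96/0.403 = 508.58 kg/h and vapour = 279.72 kg/h.
The evaporator receives (1−α)·788.3 of feed at 0.740 water and removes 0.598 of that water:
0.598×0.740×(1−α)×788.3 = 279.72
(1−α) = 279.72/348.84 = 0.8019;  α = 0.1981.
Bypass flow = 0.1981×788.3 = 156.19 kg/h.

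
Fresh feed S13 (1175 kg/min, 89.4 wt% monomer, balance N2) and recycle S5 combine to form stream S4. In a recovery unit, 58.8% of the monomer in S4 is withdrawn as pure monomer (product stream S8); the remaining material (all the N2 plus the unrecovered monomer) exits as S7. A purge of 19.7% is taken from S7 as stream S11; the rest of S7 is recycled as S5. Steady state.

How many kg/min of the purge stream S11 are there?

252 kg/min

N2 enters only via S13 and leaves only via the purge: 1175×0.106 = 0.197×(N2 in S7), and the recovery unit passes all N2, so N2 in S4 = N2 in S7 = 632.23 kg/min.
monomer in S4: m_A = 1175×0.894 + (1−0.197)·(1−0.588)·m_A, so m_A = 1050.5/0.6692 = 1569.8 kg/min.
S7 = (1−0.588)×1569.8 + 632.23 = 1279 kg/min.
Purge S11 = 0.197×1279 = 251.96 kg/min.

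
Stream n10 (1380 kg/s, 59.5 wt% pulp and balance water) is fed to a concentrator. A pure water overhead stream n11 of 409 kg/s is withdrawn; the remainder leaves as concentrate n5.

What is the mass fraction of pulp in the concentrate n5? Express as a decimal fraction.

pulp is not removed: 1380×0.595 = 821.1 kg/s of pulp enters n5.
Concentrate = 1380 − 409 = 971 kg/s.
Mass fraction = 821.1/971 = 0.846.

0.846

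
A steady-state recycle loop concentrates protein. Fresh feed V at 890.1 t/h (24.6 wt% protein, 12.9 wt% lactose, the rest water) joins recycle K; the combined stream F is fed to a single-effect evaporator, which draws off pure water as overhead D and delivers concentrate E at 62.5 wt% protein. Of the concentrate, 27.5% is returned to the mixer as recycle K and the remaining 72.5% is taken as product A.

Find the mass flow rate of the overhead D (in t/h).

539.8 t/h

Overall protein balance (none leaves overhead): protein in fresh feed = protein in product, i.e. 890.1×0.246 = (1−0.275)·E·0.625.
E = 218.96/(0.625×0.725) = 483.23 t/h.
Recycle K = 0.275×483.23 = 132.89 t/h.
Combined feed F = 890.1 + 132.89 = 1023 t/h.
Overhead D = F − E = 1023 − 483.23 = 539.76 t/h.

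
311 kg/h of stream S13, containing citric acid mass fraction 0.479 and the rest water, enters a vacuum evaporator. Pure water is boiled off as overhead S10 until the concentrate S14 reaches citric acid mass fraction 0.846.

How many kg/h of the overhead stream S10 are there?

134.9 kg/h

citric acid is conserved: 311×0.479 = 148.97 kg/h all reports to the concentrate.
Concentrate = 148.97/(target fraction) = 176.09 kg/h.
Overhead = 311 − 176.09 = 134.91 kg/h.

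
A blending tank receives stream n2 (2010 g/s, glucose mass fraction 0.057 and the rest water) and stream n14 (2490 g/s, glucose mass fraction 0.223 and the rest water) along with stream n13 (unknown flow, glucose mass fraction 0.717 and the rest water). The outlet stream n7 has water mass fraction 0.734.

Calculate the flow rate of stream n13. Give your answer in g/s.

1169 g/s

Let n13 be the unknown flow. Total out = 4500 + n13.
water balance: 3830.2 + 0.283·n13 = 0.734·(4500 + n13)
(0.283 − 0.734)·n13 = 0.734×4500 − 3830.2 = -527.16
n13 = -527.16 / -0.451 = 1168.9 g/s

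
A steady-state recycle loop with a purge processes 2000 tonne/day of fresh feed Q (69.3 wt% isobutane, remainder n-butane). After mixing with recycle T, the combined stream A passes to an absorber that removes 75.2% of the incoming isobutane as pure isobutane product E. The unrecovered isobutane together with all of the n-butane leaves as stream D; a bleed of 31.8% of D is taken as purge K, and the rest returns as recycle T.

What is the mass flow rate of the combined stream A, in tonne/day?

n-butane enters only via Q and leaves only via the purge: 2000×0.307 = 0.318×(n-butane in D), and the absorber passes all n-butane, so n-butane in A = n-butane in D = 1930.8 tonne/day.
isobutane in A: m_A = 2000×0.693 + (1−0.318)·(1−0.752)·m_A, so m_A = 1386/0.8309 = 1668.1 tonne/day.
A = 1668.1 + 1930.8 = 3599 tonne/day.

3599 tonne/day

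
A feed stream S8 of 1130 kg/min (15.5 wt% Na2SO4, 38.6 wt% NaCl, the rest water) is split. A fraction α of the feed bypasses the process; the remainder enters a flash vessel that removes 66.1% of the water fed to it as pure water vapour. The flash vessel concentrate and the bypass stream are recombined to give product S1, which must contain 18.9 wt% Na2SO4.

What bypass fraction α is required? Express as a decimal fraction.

0.407

All 1130×0.155 = 175.15 kg/min of Na2SO4 reaches S1, so S1 = 175.15/0.189 = 926.72 kg/min and vapour = 203.28 kg/min.
The evaporator receives (1−α)·1130 of feed at 0.459 water and removes 0.661 of that water:
0.661×0.459×(1−α)×1130 = 203.28
(1−α) = 203.28/342.84 = 0.5929;  α = 0.4071.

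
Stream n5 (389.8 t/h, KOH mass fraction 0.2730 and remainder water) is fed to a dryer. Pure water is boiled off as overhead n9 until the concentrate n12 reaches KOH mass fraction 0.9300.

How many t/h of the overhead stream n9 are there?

KOH is conserved: 389.8×0.273 = 106.42 t/h all reports to the concentrate.
Concentrate = 106.42/(target fraction) = 114.43 t/h.
Overhead = 389.8 − 114.43 = 275.37 t/h.

275.4 t/h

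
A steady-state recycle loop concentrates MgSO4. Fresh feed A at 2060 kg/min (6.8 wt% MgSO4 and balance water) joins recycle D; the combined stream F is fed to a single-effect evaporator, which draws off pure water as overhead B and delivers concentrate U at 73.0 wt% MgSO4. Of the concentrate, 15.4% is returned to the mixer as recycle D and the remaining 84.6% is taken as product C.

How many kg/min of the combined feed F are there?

2095 kg/min

Overall MgSO4 balance (none leaves overhead): MgSO4 in fresh feed = MgSO4 in product, i.e. 2060×0.068 = (1−0.154)·U·0.730.
U = 140.08/(0.730×0.846) = 226.82 kg/min.
Recycle D = 0.154×226.82 = 34.93 kg/min.
Combined feed F = 2060 + 34.93 = 2094.9 kg/min.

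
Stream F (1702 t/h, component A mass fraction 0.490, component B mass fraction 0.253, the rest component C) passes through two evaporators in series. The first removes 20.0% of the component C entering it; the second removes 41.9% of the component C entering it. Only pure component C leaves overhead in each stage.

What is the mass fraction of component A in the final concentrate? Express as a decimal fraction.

0.568

component C in feed = 1702×0.257 = 437.41 t/h.
After stage 1: component C left = (1−0.200)×437.41 = 349.93; stream total = 1614.5 t/h.
After stage 2: component C left = (1−0.419)×349.93 = 203.31; final concentrate = 1467.9 t/h.
component A fraction = 833.98/1467.9 = 0.568.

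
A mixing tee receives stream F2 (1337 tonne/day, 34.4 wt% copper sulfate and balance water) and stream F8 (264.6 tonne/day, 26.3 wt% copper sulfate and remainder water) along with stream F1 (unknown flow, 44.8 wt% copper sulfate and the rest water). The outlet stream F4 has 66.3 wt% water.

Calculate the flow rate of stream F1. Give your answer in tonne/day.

Let F1 be the unknown flow. Total out = 1601.6 + F1.
water balance: 1072.1 + 0.552·F1 = 0.663·(1601.6 + F1)
(0.552 − 0.663)·F1 = 0.663×1601.6 − 1072.1 = -10.221
F1 = -10.221 / -0.111 = 92.085 tonne/day

92.08 tonne/day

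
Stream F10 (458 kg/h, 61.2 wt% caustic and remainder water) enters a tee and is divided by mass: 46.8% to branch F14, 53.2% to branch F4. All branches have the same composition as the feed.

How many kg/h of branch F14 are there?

Branch F14 flow = 0.468×458 = 214.34 kg/h.

214.3 kg/h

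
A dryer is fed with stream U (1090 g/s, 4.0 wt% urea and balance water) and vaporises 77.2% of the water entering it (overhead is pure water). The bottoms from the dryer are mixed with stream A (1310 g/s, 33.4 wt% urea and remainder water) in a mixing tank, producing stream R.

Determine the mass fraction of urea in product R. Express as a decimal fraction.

0.3022

Vapour removed = 0.772×0.960×1090 = 807.82 g/s; concentrate = 282.18 g/s.
urea reaching the mixer = 43.6 (from concentrate) + 1310×0.334 = 481.14 g/s.
Product flow = 282.18 + 1310 = 1592.2 g/s; urea fraction = 0.3022.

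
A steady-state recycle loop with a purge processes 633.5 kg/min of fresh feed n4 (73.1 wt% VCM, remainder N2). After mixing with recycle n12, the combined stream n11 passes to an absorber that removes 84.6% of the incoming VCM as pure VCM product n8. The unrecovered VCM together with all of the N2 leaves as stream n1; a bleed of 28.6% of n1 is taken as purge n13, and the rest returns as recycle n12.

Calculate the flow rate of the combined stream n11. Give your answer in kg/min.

1116 kg/min

N2 enters only via n4 and leaves only via the purge: 633.5×0.269 = 0.286×(N2 in n1), and the absorber passes all N2, so N2 in n11 = N2 in n1 = 595.84 kg/min.
VCM in n11: m_A = 633.5×0.731 + (1−0.286)·(1−0.846)·m_A, so m_A = 463.09/0.8900 = 520.3 kg/min.
n11 = 520.3 + 595.84 = 1116.1 kg/min.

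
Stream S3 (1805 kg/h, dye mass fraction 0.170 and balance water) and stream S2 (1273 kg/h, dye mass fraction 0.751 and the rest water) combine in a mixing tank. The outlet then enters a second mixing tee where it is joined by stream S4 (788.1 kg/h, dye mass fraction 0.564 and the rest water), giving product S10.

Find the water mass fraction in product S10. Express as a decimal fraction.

0.558

Overall, product flow = 3866.1 kg/h.
water in = 1805×0.830 + 1273×0.249 + 788.1×0.436 = 2158.7 kg/h.
water fraction in S10 = 0.558.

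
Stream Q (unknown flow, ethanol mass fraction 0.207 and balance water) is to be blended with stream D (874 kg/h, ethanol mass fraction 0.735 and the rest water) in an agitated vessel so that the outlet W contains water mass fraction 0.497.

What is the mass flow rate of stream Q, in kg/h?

Let Q be the unknown flow. Total out = 874 + Q.
water balance: 231.61 + 0.793·Q = 0.497·(874 + Q)
(0.793 − 0.497)·Q = 0.497×874 − 231.61 = 202.77
Q = 202.77 / 0.296 = 685.03 kg/h

685 kg/h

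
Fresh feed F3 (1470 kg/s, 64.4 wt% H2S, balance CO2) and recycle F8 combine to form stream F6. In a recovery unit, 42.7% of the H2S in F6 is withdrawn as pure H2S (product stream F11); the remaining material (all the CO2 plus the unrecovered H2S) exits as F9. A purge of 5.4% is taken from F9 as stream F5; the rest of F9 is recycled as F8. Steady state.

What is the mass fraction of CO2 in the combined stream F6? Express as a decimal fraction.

0.824

CO2 enters only via F3 and leaves only via the purge: 1470×0.356 = 0.054×(CO2 in F9), and the recovery unit passes all CO2, so CO2 in F6 = CO2 in F9 = 9691.1 kg/s.
H2S in F6: m_A = 1470×0.644 + (1−0.054)·(1−0.427)·m_A, so m_A = 946.68/0.4579 = 2067.2 kg/s.
F6 = 2067.2 + 9691.1 = 11758 kg/s.
CO2 fraction in F6 = 9691.1/11758 = 0.824.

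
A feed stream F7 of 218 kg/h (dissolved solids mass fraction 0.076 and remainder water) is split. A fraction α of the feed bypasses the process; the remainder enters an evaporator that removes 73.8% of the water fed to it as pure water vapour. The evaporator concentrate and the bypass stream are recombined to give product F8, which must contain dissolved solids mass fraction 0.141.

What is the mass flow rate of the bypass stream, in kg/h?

70.63 kg/h

All 218×0.076 = 16.568 kg/h of dissolved solids reaches F8, so F8 = 16.568/0.141 = 117.5 kg/h and vapour = 100.5 kg/h.
The evaporator receives (1−α)·218 of feed at 0.924 water and removes 0.738 of that water:
0.738×0.924×(1−α)×218 = 100.5
(1−α) = 100.5/148.66 = 0.6760;  α = 0.3240.
Bypass flow = 0.3240×218 = 70.625 kg/h.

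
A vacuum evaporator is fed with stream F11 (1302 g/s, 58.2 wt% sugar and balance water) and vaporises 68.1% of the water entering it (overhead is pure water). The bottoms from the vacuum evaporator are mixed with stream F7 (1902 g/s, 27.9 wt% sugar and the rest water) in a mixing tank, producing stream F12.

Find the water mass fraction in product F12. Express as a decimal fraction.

Vapour removed = 0.681×0.418×1302 = 370.62 g/s; concentrate = 931.38 g/s.
water reaching the mixer = 173.61 (from concentrate) + 1902×0.721 = 1545 g/s.
Product flow = 931.38 + 1902 = 2833.4 g/s; water fraction = 0.545.

0.545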